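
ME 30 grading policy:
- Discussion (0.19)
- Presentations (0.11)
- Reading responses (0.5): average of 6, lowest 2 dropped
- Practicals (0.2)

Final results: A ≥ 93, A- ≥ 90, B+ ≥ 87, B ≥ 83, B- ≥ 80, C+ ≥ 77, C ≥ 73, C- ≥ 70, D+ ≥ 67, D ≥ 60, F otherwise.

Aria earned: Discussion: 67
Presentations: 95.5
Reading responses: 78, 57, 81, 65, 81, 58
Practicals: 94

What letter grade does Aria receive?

B-

Reading responses: drop 57, 58 → average of remaining 4 = 305/4 = 76.25
Weighted total:
  Discussion 67 × 0.19 = 12.73
  Presentations 95.5 × 0.11 = 10.505
  Reading responses 76.25 × 0.5 = 38.125
  Practicals 94 × 0.2 = 18.8
Sum = 80.16
80.16 is ≥ 80 and < 83 → B-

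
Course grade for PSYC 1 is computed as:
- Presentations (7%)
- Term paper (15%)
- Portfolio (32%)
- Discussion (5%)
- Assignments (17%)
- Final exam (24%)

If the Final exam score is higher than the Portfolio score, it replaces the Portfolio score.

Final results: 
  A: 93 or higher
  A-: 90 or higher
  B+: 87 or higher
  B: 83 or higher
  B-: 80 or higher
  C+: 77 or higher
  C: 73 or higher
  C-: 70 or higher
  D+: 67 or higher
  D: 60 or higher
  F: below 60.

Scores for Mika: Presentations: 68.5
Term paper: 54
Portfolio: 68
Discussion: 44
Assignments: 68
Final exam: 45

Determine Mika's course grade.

Final exam (45) ≤ Portfolio (68), so Portfolio stays at 68.
Weighted total:
  Presentations 68.5 × 0.07 = 4.795
  Term paper 54 × 0.15 = 8.1
  Portfolio 68 × 0.32 = 21.76
  Discussion 44 × 0.05 = 2.2
  Assignments 68 × 0.17 = 11.56
  Final exam 45 × 0.24 = 10.8
Sum = 59.215
59.215 < 60 → F

F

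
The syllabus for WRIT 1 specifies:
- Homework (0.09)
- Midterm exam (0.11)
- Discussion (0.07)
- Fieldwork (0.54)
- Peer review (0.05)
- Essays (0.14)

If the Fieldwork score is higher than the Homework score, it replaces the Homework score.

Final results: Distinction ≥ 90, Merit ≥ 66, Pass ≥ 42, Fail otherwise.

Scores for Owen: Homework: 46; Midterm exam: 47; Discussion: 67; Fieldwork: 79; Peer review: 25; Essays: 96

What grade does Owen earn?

Merit

Fieldwork (79) > Homework (46), so Homework counts as 79.
Weighted total:
  Homework 79 × 0.09 = 7.11
  Midterm exam 47 × 0.11 = 5.17
  Discussion 67 × 0.07 = 4.69
  Fieldwork 79 × 0.54 = 42.66
  Peer review 25 × 0.05 = 1.25
  Essays 96 × 0.14 = 13.44
Sum = 74.32
74.32 is ≥ 66 and < 90 → Merit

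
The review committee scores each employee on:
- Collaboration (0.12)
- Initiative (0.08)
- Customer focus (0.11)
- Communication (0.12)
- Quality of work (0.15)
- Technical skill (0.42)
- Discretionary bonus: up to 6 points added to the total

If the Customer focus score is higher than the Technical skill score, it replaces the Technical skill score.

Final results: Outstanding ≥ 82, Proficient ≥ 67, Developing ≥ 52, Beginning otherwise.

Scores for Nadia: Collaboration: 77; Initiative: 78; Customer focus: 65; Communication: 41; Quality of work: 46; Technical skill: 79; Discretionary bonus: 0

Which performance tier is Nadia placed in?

Customer focus (65) ≤ Technical skill (79), so Technical skill stays at 79.
Weighted total:
  Collaboration 77 × 0.12 = 9.24
  Initiative 78 × 0.08 = 6.24
  Customer focus 65 × 0.11 = 7.15
  Communication 41 × 0.12 = 4.92
  Quality of work 46 × 0.15 = 6.9
  Technical skill 79 × 0.42 = 33.18
Sum = 67.63
Discretionary bonus: 67.63 + 0 = 67.63
67.63 is ≥ 67 and < 82 → Proficient

Proficient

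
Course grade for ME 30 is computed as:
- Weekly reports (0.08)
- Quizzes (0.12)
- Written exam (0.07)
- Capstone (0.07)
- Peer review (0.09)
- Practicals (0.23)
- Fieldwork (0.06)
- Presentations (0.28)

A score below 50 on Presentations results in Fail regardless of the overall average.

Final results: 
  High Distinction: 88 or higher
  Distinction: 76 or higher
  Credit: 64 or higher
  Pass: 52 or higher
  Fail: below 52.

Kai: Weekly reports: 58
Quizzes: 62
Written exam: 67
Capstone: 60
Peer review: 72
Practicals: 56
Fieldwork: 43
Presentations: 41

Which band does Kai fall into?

Presentations score 41 < 50: minimum not met.
Weighted total:
  Weekly reports 58 × 0.08 = 4.64
  Quizzes 62 × 0.12 = 7.44
  Written exam 67 × 0.07 = 4.69
  Capstone 60 × 0.07 = 4.2
  Peer review 72 × 0.09 = 6.48
  Practicals 56 × 0.23 = 12.88
  Fieldwork 43 × 0.06 = 2.58
  Presentations 41 × 0.28 = 11.48
Sum = 54.39
Because the Presentations minimum was not met, the result is Fail.

Fail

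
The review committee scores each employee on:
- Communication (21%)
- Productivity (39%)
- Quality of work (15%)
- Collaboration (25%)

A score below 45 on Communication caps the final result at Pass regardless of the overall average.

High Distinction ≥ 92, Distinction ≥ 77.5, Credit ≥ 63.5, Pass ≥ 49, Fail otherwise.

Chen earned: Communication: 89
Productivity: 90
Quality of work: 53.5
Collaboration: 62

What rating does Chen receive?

Credit

Communication score 89 ≥ 45: minimum met.
Weighted total:
  Communication 89 × 0.21 = 18.69
  Productivity 90 × 0.39 = 35.1
  Quality of work 53.5 × 0.15 = 8.025
  Collaboration 62 × 0.25 = 15.5
Sum = 77.315
77.315 is ≥ 63.5 and < 77.5 → Credit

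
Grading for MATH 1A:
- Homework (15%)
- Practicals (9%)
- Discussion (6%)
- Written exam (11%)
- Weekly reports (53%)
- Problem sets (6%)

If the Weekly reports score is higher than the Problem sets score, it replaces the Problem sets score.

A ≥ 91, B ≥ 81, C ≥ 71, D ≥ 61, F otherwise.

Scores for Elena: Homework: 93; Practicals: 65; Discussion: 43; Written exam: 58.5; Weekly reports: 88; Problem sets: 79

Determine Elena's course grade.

C

Weekly reports (88) > Problem sets (79), so Problem sets counts as 88.
Weighted total:
  Homework 93 × 0.15 = 13.95
  Practicals 65 × 0.09 = 5.85
  Discussion 43 × 0.06 = 2.58
  Written exam 58.5 × 0.11 = 6.435
  Weekly reports 88 × 0.53 = 46.64
  Problem sets 88 × 0.06 = 5.28
Sum = 80.735
80.735 is ≥ 71 and < 81 → C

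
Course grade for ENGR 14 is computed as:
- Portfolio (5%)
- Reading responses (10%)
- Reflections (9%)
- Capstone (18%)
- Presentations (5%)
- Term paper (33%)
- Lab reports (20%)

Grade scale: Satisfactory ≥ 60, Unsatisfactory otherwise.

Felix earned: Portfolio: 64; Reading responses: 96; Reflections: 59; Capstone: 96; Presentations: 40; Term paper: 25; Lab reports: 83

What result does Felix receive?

Satisfactory

Weighted total:
  Portfolio 64 × 0.05 = 3.2
  Reading responses 96 × 0.1 = 9.6
  Reflections 59 × 0.09 = 5.31
  Capstone 96 × 0.18 = 17.28
  Presentations 40 × 0.05 = 2
  Term paper 25 × 0.33 = 8.25
  Lab reports 83 × 0.2 = 16.6
Sum = 62.24
62.24 ≥ 60 → Satisfactory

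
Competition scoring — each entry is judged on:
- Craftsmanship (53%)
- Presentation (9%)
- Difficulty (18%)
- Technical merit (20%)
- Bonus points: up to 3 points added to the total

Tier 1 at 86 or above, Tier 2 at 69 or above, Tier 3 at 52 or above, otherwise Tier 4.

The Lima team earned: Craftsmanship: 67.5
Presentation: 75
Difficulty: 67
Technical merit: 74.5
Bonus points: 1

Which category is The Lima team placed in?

Tier 2

Weighted total:
  Craftsmanship 67.5 × 0.53 = 35.775
  Presentation 75 × 0.09 = 6.75
  Difficulty 67 × 0.18 = 12.06
  Technical merit 74.5 × 0.2 = 14.9
Sum = 69.485
Bonus points: 69.485 + 1 = 70.485
70.485 is ≥ 69 and < 86 → Tier 2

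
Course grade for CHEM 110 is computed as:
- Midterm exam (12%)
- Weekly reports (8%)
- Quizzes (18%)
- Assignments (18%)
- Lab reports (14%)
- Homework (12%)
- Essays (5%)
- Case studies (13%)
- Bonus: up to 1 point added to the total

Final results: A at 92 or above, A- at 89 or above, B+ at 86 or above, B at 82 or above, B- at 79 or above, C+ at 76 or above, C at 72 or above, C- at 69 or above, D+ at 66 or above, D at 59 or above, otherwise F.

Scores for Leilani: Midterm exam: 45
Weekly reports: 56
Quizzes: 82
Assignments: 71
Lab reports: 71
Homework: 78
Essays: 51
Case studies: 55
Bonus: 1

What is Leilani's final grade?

Weighted total:
  Midterm exam 45 × 0.12 = 5.4
  Weekly reports 56 × 0.08 = 4.48
  Quizzes 82 × 0.18 = 14.76
  Assignments 71 × 0.18 = 12.78
  Lab reports 71 × 0.14 = 9.94
  Homework 78 × 0.12 = 9.36
  Essays 51 × 0.05 = 2.55
  Case studies 55 × 0.13 = 7.15
Sum = 66.42
Bonus: 66.42 + 1 = 67.42
67.42 is ≥ 66 and < 69 → D+

D+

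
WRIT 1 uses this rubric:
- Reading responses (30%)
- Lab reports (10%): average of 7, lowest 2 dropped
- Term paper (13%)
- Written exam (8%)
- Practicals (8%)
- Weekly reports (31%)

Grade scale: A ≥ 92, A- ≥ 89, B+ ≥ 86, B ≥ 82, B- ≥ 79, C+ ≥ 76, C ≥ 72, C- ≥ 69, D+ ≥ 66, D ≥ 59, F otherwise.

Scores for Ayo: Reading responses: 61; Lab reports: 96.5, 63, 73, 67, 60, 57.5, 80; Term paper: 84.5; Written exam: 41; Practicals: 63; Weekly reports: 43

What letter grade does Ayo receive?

F

Lab reports: drop 57.5, 60 → average of remaining 5 = 379.5/5 = 75.9
Weighted total:
  Reading responses 61 × 0.3 = 18.3
  Lab reports 75.9 × 0.1 = 7.59
  Term paper 84.5 × 0.13 = 10.985
  Written exam 41 × 0.08 = 3.28
  Practicals 63 × 0.08 = 5.04
  Weekly reports 43 × 0.31 = 13.33
Sum = 58.525
58.525 < 59 → F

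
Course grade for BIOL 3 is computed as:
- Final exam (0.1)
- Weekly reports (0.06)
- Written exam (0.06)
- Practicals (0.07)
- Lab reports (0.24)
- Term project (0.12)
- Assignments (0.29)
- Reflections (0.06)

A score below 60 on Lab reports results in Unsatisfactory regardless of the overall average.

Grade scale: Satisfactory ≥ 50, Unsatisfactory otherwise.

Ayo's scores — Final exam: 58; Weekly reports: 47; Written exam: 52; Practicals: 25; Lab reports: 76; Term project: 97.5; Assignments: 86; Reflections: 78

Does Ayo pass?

Lab reports score 76 ≥ 60: minimum met.
Weighted total:
  Final exam 58 × 0.1 = 5.8
  Weekly reports 47 × 0.06 = 2.82
  Written exam 52 × 0.06 = 3.12
  Practicals 25 × 0.07 = 1.75
  Lab reports 76 × 0.24 = 18.24
  Term project 97.5 × 0.12 = 11.7
  Assignments 86 × 0.29 = 24.94
  Reflections 78 × 0.06 = 4.68
Sum = 73.05
73.05 ≥ 50 → Satisfactory

Satisfactory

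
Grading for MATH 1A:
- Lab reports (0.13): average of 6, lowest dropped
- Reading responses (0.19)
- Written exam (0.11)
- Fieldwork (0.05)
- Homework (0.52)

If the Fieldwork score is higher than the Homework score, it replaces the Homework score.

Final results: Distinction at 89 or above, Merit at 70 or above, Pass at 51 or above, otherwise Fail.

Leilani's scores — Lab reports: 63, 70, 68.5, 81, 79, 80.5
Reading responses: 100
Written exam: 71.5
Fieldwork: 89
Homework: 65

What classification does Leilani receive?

Merit

Lab reports: drop 63 → average of remaining 5 = 379/5 = 75.8
Fieldwork (89) > Homework (65), so Homework counts as 89.
Weighted total:
  Lab reports 75.8 × 0.13 = 9.854
  Reading responses 100 × 0.19 = 19
  Written exam 71.5 × 0.11 = 7.865
  Fieldwork 89 × 0.05 = 4.45
  Homework 89 × 0.52 = 46.28
Sum = 87.449
87.449 is ≥ 70 and < 89 → Merit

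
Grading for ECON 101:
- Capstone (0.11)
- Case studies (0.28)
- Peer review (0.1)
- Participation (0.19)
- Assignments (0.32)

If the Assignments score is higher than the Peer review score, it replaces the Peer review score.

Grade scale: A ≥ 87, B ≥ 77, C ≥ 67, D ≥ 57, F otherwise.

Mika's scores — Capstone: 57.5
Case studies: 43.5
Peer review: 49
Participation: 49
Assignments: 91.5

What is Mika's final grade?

Assignments (91.5) > Peer review (49), so Peer review counts as 91.5.
Weighted total:
  Capstone 57.5 × 0.11 = 6.325
  Case studies 43.5 × 0.28 = 12.18
  Peer review 91.5 × 0.1 = 9.15
  Participation 49 × 0.19 = 9.31
  Assignments 91.5 × 0.32 = 29.28
Sum = 66.245
66.245 is ≥ 57 and < 67 → D

D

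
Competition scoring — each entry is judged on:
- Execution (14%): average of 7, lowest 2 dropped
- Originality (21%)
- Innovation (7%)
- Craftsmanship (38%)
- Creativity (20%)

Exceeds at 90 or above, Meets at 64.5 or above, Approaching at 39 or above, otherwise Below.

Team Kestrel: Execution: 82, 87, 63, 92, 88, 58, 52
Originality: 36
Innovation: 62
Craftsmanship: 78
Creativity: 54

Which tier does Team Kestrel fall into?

Approaching

Execution: drop 52, 58 → average of remaining 5 = 412/5 = 82.4
Weighted total:
  Execution 82.4 × 0.14 = 11.536
  Originality 36 × 0.21 = 7.56
  Innovation 62 × 0.07 = 4.34
  Craftsmanship 78 × 0.38 = 29.64
  Creativity 54 × 0.2 = 10.8
Sum = 63.876
63.876 is ≥ 39 and < 64.5 → Approaching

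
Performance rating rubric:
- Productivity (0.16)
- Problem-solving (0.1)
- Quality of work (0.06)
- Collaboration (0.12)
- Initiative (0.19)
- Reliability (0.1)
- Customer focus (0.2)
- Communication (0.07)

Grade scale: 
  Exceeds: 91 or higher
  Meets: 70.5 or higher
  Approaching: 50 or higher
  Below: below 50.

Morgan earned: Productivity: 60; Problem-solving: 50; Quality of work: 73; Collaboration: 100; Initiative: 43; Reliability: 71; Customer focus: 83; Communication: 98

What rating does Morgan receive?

Weighted total:
  Productivity 60 × 0.16 = 9.6
  Problem-solving 50 × 0.1 = 5
  Quality of work 73 × 0.06 = 4.38
  Collaboration 100 × 0.12 = 12
  Initiative 43 × 0.19 = 8.17
  Reliability 71 × 0.1 = 7.1
  Customer focus 83 × 0.2 = 16.6
  Communication 98 × 0.07 = 6.86
Sum = 69.71
69.71 is ≥ 50 and < 70.5 → Approaching

Approaching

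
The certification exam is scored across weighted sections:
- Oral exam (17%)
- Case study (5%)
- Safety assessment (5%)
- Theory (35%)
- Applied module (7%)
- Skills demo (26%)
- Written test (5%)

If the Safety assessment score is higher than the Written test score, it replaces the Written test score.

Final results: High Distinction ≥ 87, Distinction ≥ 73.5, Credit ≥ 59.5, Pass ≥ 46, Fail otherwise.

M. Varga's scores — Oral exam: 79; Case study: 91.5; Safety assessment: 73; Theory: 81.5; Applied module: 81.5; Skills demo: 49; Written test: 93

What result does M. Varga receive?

Safety assessment (73) ≤ Written test (93), so Written test stays at 93.
Weighted total:
  Oral exam 79 × 0.17 = 13.43
  Case study 91.5 × 0.05 = 4.575
  Safety assessment 73 × 0.05 = 3.65
  Theory 81.5 × 0.35 = 28.525
  Applied module 81.5 × 0.07 = 5.705
  Skills demo 49 × 0.26 = 12.74
  Written test 93 × 0.05 = 4.65
Sum = 73.275
73.275 is ≥ 59.5 and < 73.5 → Credit

Credit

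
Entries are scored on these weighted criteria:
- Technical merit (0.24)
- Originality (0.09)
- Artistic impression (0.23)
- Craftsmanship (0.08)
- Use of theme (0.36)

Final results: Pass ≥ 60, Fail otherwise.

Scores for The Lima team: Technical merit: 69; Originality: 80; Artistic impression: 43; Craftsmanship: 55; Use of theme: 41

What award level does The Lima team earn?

Fail

Weighted total:
  Technical merit 69 × 0.24 = 16.56
  Originality 80 × 0.09 = 7.2
  Artistic impression 43 × 0.23 = 9.89
  Craftsmanship 55 × 0.08 = 4.4
  Use of theme 41 × 0.36 = 14.76
Sum = 52.81
52.81 < 60 → Fail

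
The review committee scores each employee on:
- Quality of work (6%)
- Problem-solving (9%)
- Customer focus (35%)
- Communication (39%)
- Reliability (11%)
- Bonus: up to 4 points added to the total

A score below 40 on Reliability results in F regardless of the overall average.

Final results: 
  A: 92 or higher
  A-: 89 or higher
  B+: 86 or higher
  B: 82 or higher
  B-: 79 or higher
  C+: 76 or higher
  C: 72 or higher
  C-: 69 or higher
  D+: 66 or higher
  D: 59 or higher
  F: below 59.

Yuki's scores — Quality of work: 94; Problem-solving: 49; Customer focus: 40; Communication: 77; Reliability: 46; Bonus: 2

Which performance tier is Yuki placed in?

Reliability score 46 ≥ 40: minimum met.
Weighted total:
  Quality of work 94 × 0.06 = 5.64
  Problem-solving 49 × 0.09 = 4.41
  Customer focus 40 × 0.35 = 14
  Communication 77 × 0.39 = 30.03
  Reliability 46 × 0.11 = 5.06
Sum = 59.14
Bonus: 59.14 + 2 = 61.14
61.14 is ≥ 59 and < 66 → D

D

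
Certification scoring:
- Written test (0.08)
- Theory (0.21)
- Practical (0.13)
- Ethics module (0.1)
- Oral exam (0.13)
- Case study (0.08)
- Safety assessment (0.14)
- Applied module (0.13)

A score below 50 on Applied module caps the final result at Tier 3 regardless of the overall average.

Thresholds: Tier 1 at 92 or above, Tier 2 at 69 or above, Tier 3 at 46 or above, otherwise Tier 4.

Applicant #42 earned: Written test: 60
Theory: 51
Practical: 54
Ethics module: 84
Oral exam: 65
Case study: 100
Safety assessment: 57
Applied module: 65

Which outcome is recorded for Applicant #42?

Applied module score 65 ≥ 50: minimum met.
Weighted total:
  Written test 60 × 0.08 = 4.8
  Theory 51 × 0.21 = 10.71
  Practical 54 × 0.13 = 7.02
  Ethics module 84 × 0.1 = 8.4
  Oral exam 65 × 0.13 = 8.45
  Case study 100 × 0.08 = 8
  Safety assessment 57 × 0.14 = 7.98
  Applied module 65 × 0.13 = 8.45
Sum = 63.81
63.81 is ≥ 46 and < 69 → Tier 3

Tier 3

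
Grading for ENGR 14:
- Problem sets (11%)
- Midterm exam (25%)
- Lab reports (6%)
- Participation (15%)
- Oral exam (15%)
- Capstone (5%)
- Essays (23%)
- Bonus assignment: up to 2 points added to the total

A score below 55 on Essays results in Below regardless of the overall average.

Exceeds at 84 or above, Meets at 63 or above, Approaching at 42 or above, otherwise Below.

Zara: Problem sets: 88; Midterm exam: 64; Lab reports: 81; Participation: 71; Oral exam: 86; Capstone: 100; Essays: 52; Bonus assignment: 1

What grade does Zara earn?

Below

Essays score 52 < 55: minimum not met.
Weighted total:
  Problem sets 88 × 0.11 = 9.68
  Midterm exam 64 × 0.25 = 16
  Lab reports 81 × 0.06 = 4.86
  Participation 71 × 0.15 = 10.65
  Oral exam 86 × 0.15 = 12.9
  Capstone 100 × 0.05 = 5
  Essays 52 × 0.23 = 11.96
Sum = 71.05
Bonus assignment: 71.05 + 1 = 72.05
Because the Essays minimum was not met, the result is Below.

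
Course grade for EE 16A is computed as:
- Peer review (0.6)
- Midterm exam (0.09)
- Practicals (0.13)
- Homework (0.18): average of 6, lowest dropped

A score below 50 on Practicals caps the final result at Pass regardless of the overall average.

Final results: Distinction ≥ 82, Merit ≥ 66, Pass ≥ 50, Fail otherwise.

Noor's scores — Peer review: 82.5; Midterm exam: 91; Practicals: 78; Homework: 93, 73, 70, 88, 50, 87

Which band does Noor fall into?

Distinction

Homework: drop 50 → average of remaining 5 = 411/5 = 82.2
Practicals score 78 ≥ 50: minimum met.
Weighted total:
  Peer review 82.5 × 0.6 = 49.5
  Midterm exam 91 × 0.09 = 8.19
  Practicals 78 × 0.13 = 10.14
  Homework 82.2 × 0.18 = 14.796
Sum = 82.626
82.626 ≥ 82 → Distinction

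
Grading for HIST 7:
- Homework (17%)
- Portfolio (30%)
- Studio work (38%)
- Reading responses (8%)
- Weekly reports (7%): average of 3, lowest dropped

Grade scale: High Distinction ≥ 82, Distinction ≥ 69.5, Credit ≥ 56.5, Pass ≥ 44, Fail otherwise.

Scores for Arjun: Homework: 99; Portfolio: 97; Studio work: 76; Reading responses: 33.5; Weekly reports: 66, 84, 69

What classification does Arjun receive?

Weekly reports: drop 66 → average of remaining 2 = 153/2 = 76.5
Weighted total:
  Homework 99 × 0.17 = 16.83
  Portfolio 97 × 0.3 = 29.1
  Studio work 76 × 0.38 = 28.88
  Reading responses 33.5 × 0.08 = 2.68
  Weekly reports 76.5 × 0.07 = 5.355
Sum = 82.845
82.845 ≥ 82 → High Distinction

High Distinction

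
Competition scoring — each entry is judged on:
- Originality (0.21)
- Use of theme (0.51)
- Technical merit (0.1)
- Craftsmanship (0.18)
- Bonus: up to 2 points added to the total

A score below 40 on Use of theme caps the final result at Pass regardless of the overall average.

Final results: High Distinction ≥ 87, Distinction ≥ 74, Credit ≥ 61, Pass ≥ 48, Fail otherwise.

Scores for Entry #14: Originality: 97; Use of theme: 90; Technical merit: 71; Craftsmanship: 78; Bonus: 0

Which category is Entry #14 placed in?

Use of theme score 90 ≥ 40: minimum met.
Weighted total:
  Originality 97 × 0.21 = 20.37
  Use of theme 90 × 0.51 = 45.9
  Technical merit 71 × 0.1 = 7.1
  Craftsmanship 78 × 0.18 = 14.04
Sum = 87.41
Bonus: 87.41 + 0 = 87.41
87.41 ≥ 87 → High Distinction

High Distinction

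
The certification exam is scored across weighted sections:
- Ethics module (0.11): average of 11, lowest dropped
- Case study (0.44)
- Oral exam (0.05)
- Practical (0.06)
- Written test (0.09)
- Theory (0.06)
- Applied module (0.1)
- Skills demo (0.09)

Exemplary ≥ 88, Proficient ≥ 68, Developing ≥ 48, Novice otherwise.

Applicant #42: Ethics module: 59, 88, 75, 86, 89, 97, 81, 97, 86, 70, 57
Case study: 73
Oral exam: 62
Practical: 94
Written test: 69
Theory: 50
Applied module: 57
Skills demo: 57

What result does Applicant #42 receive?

Ethics module: drop 57 → average of remaining 10 = 828/10 = 82.8
Weighted total:
  Ethics module 82.8 × 0.11 = 9.108
  Case study 73 × 0.44 = 32.12
  Oral exam 62 × 0.05 = 3.1
  Practical 94 × 0.06 = 5.64
  Written test 69 × 0.09 = 6.21
  Theory 50 × 0.06 = 3
  Applied module 57 × 0.1 = 5.7
  Skills demo 57 × 0.09 = 5.13
Sum = 70.008
70.008 is ≥ 68 and < 88 → Proficient

Proficient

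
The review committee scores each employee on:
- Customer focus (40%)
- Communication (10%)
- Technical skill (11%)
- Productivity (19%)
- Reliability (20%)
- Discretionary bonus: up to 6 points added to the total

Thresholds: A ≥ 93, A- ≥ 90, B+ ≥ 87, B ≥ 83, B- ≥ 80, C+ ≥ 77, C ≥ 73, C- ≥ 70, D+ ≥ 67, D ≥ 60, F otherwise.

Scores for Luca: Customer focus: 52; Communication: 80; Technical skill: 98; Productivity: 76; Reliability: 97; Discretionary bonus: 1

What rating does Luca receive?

Weighted total:
  Customer focus 52 × 0.4 = 20.8
  Communication 80 × 0.1 = 8
  Technical skill 98 × 0.11 = 10.78
  Productivity 76 × 0.19 = 14.44
  Reliability 97 × 0.2 = 19.4
Sum = 73.42
Discretionary bonus: 73.42 + 1 = 74.42
74.42 is ≥ 73 and < 77 → C

C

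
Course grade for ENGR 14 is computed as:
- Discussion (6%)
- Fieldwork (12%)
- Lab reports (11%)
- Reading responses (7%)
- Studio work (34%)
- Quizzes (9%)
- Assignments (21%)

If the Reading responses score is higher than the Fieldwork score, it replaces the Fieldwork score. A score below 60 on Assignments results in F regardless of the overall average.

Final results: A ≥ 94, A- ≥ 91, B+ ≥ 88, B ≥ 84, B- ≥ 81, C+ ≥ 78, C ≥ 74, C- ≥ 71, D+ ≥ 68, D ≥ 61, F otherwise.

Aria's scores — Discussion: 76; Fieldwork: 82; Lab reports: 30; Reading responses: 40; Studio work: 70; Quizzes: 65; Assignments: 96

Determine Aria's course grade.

D+

Reading responses (40) ≤ Fieldwork (82), so Fieldwork stays at 82.
Assignments score 96 ≥ 60: minimum met.
Weighted total:
  Discussion 76 × 0.06 = 4.56
  Fieldwork 82 × 0.12 = 9.84
  Lab reports 30 × 0.11 = 3.3
  Reading responses 40 × 0.07 = 2.8
  Studio work 70 × 0.34 = 23.8
  Quizzes 65 × 0.09 = 5.85
  Assignments 96 × 0.21 = 20.16
Sum = 70.31
70.31 is ≥ 68 and < 71 → D+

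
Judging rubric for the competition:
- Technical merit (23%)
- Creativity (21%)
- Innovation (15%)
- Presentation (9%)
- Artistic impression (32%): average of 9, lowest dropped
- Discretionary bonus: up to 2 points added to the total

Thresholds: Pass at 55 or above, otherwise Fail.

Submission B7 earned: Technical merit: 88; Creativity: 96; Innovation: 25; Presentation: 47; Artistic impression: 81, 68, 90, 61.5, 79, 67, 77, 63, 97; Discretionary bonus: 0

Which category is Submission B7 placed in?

Pass

Artistic impression: drop 61.5 → average of remaining 8 = 622/8 = 77.75
Weighted total:
  Technical merit 88 × 0.23 = 20.24
  Creativity 96 × 0.21 = 20.16
  Innovation 25 × 0.15 = 3.75
  Presentation 47 × 0.09 = 4.23
  Artistic impression 77.75 × 0.32 = 24.88
Sum = 73.26
Discretionary bonus: 73.26 + 0 = 73.26
73.26 ≥ 55 → Pass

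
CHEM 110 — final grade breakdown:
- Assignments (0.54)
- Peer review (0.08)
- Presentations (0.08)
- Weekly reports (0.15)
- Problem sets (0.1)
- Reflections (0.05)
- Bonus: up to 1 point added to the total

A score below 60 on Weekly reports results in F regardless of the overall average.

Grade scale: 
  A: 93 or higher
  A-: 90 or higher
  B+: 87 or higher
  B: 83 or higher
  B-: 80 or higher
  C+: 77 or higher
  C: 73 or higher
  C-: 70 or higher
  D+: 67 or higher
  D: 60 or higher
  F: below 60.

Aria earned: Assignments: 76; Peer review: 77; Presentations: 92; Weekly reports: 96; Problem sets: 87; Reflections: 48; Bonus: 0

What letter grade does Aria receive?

Weekly reports score 96 ≥ 60: minimum met.
Weighted total:
  Assignments 76 × 0.54 = 41.04
  Peer review 77 × 0.08 = 6.16
  Presentations 92 × 0.08 = 7.36
  Weekly reports 96 × 0.15 = 14.4
  Problem sets 87 × 0.1 = 8.7
  Reflections 48 × 0.05 = 2.4
Sum = 80.06
Bonus: 80.06 + 0 = 80.06
80.06 is ≥ 80 and < 83 → B-

B-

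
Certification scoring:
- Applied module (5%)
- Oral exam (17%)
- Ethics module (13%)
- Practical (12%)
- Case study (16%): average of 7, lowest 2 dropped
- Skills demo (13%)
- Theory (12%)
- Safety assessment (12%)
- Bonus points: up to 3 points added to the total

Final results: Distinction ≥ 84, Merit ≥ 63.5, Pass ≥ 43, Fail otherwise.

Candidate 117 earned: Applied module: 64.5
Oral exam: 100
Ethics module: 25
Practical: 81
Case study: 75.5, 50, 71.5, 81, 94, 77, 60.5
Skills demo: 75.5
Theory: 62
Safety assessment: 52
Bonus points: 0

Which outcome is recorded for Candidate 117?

Case study: drop 50, 60.5 → average of remaining 5 = 399/5 = 79.8
Weighted total:
  Applied module 64.5 × 0.05 = 3.225
  Oral exam 100 × 0.17 = 17
  Ethics module 25 × 0.13 = 3.25
  Practical 81 × 0.12 = 9.72
  Case study 79.8 × 0.16 = 12.768
  Skills demo 75.5 × 0.13 = 9.815
  Theory 62 × 0.12 = 7.44
  Safety assessment 52 × 0.12 = 6.24
Sum = 69.458
Bonus points: 69.458 + 0 = 69.458
69.458 is ≥ 63.5 and < 84 → Merit

Merit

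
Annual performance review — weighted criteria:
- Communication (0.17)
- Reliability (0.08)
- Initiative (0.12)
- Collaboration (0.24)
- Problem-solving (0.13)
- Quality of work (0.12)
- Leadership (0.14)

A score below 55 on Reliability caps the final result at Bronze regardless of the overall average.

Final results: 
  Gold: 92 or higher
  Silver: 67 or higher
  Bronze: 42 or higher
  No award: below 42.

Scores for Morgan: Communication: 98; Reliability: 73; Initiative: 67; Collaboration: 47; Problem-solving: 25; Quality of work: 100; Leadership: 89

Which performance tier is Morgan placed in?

Reliability score 73 ≥ 55: minimum met.
Weighted total:
  Communication 98 × 0.17 = 16.66
  Reliability 73 × 0.08 = 5.84
  Initiative 67 × 0.12 = 8.04
  Collaboration 47 × 0.24 = 11.28
  Problem-solving 25 × 0.13 = 3.25
  Quality of work 100 × 0.12 = 12
  Leadership 89 × 0.14 = 12.46
Sum = 69.53
69.53 is ≥ 67 and < 92 → Silver

Silver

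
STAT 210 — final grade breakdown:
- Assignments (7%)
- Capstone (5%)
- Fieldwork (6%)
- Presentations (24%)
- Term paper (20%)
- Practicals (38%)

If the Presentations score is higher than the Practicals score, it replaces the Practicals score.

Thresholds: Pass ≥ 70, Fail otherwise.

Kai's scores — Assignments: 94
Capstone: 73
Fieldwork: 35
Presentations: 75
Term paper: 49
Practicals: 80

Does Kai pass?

Pass

Presentations (75) ≤ Practicals (80), so Practicals stays at 80.
Weighted total:
  Assignments 94 × 0.07 = 6.58
  Capstone 73 × 0.05 = 3.65
  Fieldwork 35 × 0.06 = 2.1
  Presentations 75 × 0.24 = 18
  Term paper 49 × 0.2 = 9.8
  Practicals 80 × 0.38 = 30.4
Sum = 70.53
70.53 ≥ 70 → Pass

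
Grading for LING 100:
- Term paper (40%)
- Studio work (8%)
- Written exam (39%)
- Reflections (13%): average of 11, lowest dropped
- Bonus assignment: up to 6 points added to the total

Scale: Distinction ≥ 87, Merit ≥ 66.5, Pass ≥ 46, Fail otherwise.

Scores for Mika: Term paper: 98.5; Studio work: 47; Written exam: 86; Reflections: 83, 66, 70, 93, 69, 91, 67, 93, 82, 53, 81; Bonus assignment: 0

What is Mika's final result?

Reflections: drop 53 → average of remaining 10 = 795/10 = 79.5
Weighted total:
  Term paper 98.5 × 0.4 = 39.4
  Studio work 47 × 0.08 = 3.76
  Written exam 86 × 0.39 = 33.54
  Reflections 79.5 × 0.13 = 10.335
Sum = 87.035
Bonus assignment: 87.035 + 0 = 87.035
87.035 ≥ 87 → Distinction

Distinction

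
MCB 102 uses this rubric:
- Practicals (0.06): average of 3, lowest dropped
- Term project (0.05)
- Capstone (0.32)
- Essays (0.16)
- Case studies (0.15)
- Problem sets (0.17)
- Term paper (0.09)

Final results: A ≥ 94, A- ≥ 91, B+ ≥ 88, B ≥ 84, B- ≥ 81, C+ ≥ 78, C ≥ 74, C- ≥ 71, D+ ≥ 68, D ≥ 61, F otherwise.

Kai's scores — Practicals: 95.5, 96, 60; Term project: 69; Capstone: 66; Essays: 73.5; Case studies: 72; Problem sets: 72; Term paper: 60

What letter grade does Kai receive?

D+

Practicals: drop 60 → average of remaining 2 = 191.5/2 = 95.75
Weighted total:
  Practicals 95.75 × 0.06 = 5.745
  Term project 69 × 0.05 = 3.45
  Capstone 66 × 0.32 = 21.12
  Essays 73.5 × 0.16 = 11.76
  Case studies 72 × 0.15 = 10.8
  Problem sets 72 × 0.17 = 12.24
  Term paper 60 × 0.09 = 5.4
Sum = 70.515
70.515 is ≥ 68 and < 71 → D+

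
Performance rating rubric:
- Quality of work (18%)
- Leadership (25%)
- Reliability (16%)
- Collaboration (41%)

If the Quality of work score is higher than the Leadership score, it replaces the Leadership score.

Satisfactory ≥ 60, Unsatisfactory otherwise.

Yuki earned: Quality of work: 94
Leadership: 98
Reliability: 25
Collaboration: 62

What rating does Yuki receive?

Satisfactory

Quality of work (94) ≤ Leadership (98), so Leadership stays at 98.
Weighted total:
  Quality of work 94 × 0.18 = 16.92
  Leadership 98 × 0.25 = 24.5
  Reliability 25 × 0.16 = 4
  Collaboration 62 × 0.41 = 25.42
Sum = 70.84
70.84 ≥ 60 → Satisfactory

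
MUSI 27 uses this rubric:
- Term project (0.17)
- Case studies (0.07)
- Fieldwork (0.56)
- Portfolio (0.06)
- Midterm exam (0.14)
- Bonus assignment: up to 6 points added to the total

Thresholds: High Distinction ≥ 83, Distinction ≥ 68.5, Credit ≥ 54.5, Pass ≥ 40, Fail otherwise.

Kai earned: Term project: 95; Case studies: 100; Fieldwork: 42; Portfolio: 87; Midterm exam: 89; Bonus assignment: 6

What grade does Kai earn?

Distinction

Weighted total:
  Term project 95 × 0.17 = 16.15
  Case studies 100 × 0.07 = 7
  Fieldwork 42 × 0.56 = 23.52
  Portfolio 87 × 0.06 = 5.22
  Midterm exam 89 × 0.14 = 12.46
Sum = 64.35
Bonus assignment: 64.35 + 6 = 70.35
70.35 is ≥ 68.5 and < 83 → Distinction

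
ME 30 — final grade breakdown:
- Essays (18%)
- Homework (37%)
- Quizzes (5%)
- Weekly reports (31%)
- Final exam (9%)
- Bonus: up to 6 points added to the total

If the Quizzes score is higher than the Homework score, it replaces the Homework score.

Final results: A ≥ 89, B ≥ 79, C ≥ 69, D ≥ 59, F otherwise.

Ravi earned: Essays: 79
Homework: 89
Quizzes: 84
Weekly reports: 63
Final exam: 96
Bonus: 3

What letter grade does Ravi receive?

B

Quizzes (84) ≤ Homework (89), so Homework stays at 89.
Weighted total:
  Essays 79 × 0.18 = 14.22
  Homework 89 × 0.37 = 32.93
  Quizzes 84 × 0.05 = 4.2
  Weekly reports 63 × 0.31 = 19.53
  Final exam 96 × 0.09 = 8.64
Sum = 79.52
Bonus: 79.52 + 3 = 82.52
82.52 is ≥ 79 and < 89 → B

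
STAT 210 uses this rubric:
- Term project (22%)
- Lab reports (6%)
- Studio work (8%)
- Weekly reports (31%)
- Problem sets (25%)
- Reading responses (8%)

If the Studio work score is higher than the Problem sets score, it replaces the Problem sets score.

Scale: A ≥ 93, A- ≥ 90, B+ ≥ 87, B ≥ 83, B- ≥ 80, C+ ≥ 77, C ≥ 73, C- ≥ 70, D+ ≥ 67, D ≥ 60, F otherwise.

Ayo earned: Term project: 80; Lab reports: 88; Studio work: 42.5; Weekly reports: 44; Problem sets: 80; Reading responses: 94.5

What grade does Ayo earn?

Studio work (42.5) ≤ Problem sets (80), so Problem sets stays at 80.
Weighted total:
  Term project 80 × 0.22 = 17.6
  Lab reports 88 × 0.06 = 5.28
  Studio work 42.5 × 0.08 = 3.4
  Weekly reports 44 × 0.31 = 13.64
  Problem sets 80 × 0.25 = 20
  Reading responses 94.5 × 0.08 = 7.56
Sum = 67.48
67.48 is ≥ 67 and < 70 → D+

D+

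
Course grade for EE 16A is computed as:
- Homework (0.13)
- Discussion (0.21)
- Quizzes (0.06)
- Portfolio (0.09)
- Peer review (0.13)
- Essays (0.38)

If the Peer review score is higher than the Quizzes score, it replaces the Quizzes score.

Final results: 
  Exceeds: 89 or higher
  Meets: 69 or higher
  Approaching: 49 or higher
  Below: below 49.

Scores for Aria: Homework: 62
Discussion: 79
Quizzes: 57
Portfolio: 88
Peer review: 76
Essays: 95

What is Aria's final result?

Peer review (76) > Quizzes (57), so Quizzes counts as 76.
Weighted total:
  Homework 62 × 0.13 = 8.06
  Discussion 79 × 0.21 = 16.59
  Quizzes 76 × 0.06 = 4.56
  Portfolio 88 × 0.09 = 7.92
  Peer review 76 × 0.13 = 9.88
  Essays 95 × 0.38 = 36.1
Sum = 83.11
83.11 is ≥ 69 and < 89 → Meets

Meets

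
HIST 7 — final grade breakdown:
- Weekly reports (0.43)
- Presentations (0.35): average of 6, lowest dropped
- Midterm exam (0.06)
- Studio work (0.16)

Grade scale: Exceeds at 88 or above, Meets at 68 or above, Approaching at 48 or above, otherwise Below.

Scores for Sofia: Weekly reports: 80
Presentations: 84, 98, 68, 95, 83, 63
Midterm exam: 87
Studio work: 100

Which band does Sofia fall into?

Meets

Presentations: drop 63 → average of remaining 5 = 428/5 = 85.6
Weighted total:
  Weekly reports 80 × 0.43 = 34.4
  Presentations 85.6 × 0.35 = 29.96
  Midterm exam 87 × 0.06 = 5.22
  Studio work 100 × 0.16 = 16
Sum = 85.58
85.58 is ≥ 68 and < 88 → Meets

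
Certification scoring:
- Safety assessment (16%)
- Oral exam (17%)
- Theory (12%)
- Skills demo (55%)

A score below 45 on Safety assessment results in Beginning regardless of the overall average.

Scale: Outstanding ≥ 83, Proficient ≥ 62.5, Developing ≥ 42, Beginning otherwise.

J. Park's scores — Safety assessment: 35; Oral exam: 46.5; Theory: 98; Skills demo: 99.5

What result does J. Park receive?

Beginning

Safety assessment score 35 < 45: minimum not met.
Weighted total:
  Safety assessment 35 × 0.16 = 5.6
  Oral exam 46.5 × 0.17 = 7.905
  Theory 98 × 0.12 = 11.76
  Skills demo 99.5 × 0.55 = 54.725
Sum = 79.99
Because the Safety assessment minimum was not met, the result is Beginning.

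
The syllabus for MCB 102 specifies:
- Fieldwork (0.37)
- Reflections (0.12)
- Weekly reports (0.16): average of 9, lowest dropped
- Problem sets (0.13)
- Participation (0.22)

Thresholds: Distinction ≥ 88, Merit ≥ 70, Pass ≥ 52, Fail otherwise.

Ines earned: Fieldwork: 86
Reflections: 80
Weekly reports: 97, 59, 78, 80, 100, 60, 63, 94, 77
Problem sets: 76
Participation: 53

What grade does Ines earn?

Merit

Weekly reports: drop 59 → average of remaining 8 = 649/8 = 81.125
Weighted total:
  Fieldwork 86 × 0.37 = 31.82
  Reflections 80 × 0.12 = 9.6
  Weekly reports 81.125 × 0.16 = 12.98
  Problem sets 76 × 0.13 = 9.88
  Participation 53 × 0.22 = 11.66
Sum = 75.94
75.94 is ≥ 70 and < 88 → Merit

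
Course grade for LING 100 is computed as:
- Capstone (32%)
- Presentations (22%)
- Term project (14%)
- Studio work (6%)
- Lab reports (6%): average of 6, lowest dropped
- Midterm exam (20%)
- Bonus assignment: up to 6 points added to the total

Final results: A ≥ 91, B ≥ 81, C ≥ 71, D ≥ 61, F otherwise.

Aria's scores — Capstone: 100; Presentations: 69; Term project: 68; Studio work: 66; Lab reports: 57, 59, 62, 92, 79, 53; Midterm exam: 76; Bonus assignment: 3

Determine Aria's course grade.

Lab reports: drop 53 → average of remaining 5 = 349/5 = 69.8
Weighted total:
  Capstone 100 × 0.32 = 32
  Presentations 69 × 0.22 = 15.18
  Term project 68 × 0.14 = 9.52
  Studio work 66 × 0.06 = 3.96
  Lab reports 69.8 × 0.06 = 4.188
  Midterm exam 76 × 0.2 = 15.2
Sum = 80.048
Bonus assignment: 80.048 + 3 = 83.048
83.048 is ≥ 81 and < 91 → B

B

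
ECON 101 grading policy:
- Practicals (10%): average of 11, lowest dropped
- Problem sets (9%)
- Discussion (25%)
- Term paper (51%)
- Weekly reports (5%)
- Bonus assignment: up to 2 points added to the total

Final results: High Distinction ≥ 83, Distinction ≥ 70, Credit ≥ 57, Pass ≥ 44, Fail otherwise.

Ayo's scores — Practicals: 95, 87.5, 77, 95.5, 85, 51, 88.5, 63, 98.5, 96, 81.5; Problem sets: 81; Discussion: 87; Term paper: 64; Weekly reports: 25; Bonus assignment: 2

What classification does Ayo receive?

Distinction

Practicals: drop 51 → average of remaining 10 = 867.5/10 = 86.75
Weighted total:
  Practicals 86.75 × 0.1 = 8.675
  Problem sets 81 × 0.09 = 7.29
  Discussion 87 × 0.25 = 21.75
  Term paper 64 × 0.51 = 32.64
  Weekly reports 25 × 0.05 = 1.25
Sum = 71.605
Bonus assignment: 71.605 + 2 = 73.605
73.605 is ≥ 70 and < 83 → Distinction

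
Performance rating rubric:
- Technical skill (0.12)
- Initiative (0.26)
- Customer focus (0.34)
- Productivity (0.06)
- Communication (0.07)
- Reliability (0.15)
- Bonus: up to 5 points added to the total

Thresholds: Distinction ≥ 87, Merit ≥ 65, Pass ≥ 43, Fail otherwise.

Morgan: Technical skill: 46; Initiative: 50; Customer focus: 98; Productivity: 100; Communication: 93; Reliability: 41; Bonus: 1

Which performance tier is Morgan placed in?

Merit

Weighted total:
  Technical skill 46 × 0.12 = 5.52
  Initiative 50 × 0.26 = 13
  Customer focus 98 × 0.34 = 33.32
  Productivity 100 × 0.06 = 6
  Communication 93 × 0.07 = 6.51
  Reliability 41 × 0.15 = 6.15
Sum = 70.5
Bonus: 70.5 + 1 = 71.5
71.5 is ≥ 65 and < 87 → Merit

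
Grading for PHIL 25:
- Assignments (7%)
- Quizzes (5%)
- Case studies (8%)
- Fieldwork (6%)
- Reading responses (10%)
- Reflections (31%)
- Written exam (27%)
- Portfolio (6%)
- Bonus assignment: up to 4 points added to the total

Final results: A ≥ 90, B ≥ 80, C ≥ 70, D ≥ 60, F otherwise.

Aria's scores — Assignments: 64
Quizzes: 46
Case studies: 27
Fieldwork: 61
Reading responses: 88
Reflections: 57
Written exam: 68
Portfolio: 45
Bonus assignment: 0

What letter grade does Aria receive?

D

Weighted total:
  Assignments 64 × 0.07 = 4.48
  Quizzes 46 × 0.05 = 2.3
  Case studies 27 × 0.08 = 2.16
  Fieldwork 61 × 0.06 = 3.66
  Reading responses 88 × 0.1 = 8.8
  Reflections 57 × 0.31 = 17.67
  Written exam 68 × 0.27 = 18.36
  Portfolio 45 × 0.06 = 2.7
Sum = 60.13
Bonus assignment: 60.13 + 0 = 60.13
60.13 is ≥ 60 and < 70 → D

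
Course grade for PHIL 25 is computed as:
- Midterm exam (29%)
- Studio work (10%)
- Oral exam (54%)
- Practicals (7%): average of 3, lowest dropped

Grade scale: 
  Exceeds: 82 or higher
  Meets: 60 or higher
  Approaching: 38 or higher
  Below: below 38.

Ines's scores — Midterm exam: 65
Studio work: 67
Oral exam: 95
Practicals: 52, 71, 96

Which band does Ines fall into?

Exceeds

Practicals: drop 52 → average of remaining 2 = 167/2 = 83.5
Weighted total:
  Midterm exam 65 × 0.29 = 18.85
  Studio work 67 × 0.1 = 6.7
  Oral exam 95 × 0.54 = 51.3
  Practicals 83.5 × 0.07 = 5.845
Sum = 82.695
82.695 ≥ 82 → Exceeds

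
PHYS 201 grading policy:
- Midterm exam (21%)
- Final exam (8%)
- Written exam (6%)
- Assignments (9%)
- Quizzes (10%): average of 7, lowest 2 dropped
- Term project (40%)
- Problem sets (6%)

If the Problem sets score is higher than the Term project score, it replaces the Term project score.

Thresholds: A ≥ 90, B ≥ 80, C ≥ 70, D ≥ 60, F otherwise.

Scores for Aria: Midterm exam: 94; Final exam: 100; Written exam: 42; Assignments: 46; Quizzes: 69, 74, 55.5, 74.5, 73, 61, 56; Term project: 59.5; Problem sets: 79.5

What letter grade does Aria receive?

Quizzes: drop 55.5, 56 → average of remaining 5 = 351.5/5 = 70.3
Problem sets (79.5) > Term project (59.5), so Term project counts as 79.5.
Weighted total:
  Midterm exam 94 × 0.21 = 19.74
  Final exam 100 × 0.08 = 8
  Written exam 42 × 0.06 = 2.52
  Assignments 46 × 0.09 = 4.14
  Quizzes 70.3 × 0.1 = 7.03
  Term project 79.5 × 0.4 = 31.8
  Problem sets 79.5 × 0.06 = 4.77
Sum = 78
78 is ≥ 70 and < 80 → C

C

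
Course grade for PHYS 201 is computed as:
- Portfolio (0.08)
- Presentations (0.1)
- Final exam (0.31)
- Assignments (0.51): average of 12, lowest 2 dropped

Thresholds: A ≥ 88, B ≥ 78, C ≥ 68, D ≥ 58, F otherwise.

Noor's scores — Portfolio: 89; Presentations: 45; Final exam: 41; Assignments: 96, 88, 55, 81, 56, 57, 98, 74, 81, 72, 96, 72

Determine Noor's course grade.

D

Assignments: drop 55, 56 → average of remaining 10 = 815/10 = 81.5
Weighted total:
  Portfolio 89 × 0.08 = 7.12
  Presentations 45 × 0.1 = 4.5
  Final exam 41 × 0.31 = 12.71
  Assignments 81.5 × 0.51 = 41.565
Sum = 65.895
65.895 is ≥ 58 and < 68 → D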